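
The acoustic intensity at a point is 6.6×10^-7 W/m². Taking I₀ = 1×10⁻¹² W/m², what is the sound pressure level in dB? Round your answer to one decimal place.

58.2 dB

I/I₀ = 6.6×10^-7/10⁻¹² = 6.6×10^5, and L = 10·log₁₀(I/I₀).
L = 10·(0.8195 + 5) = 58.20 dB.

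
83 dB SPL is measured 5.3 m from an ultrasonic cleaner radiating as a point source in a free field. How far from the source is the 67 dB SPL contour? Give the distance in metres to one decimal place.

33.4 m

Point-source spreading drops the level by 20·log₁₀(r₂/r₁); inverting, r₂/r₁ = 10^(ΔL/20).
r₂ = 5.3·10^((83−67)/20) = 5.3·10^(16.0/20) = 33.44 m.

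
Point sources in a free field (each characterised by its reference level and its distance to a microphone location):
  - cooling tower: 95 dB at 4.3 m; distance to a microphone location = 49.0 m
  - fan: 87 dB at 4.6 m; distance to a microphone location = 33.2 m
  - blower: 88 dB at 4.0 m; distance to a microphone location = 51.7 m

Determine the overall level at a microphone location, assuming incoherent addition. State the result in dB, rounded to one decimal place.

75.8 dB

First find each source's level at the receiver (point-source: −20·log₁₀(r/r_ref)), then combine on an intensity basis.
cooling tower: 95 − 20·log₁₀(49.0/4.3) = 95 − 21.13 = 73.87 dB.
fan: 87 − 20·log₁₀(33.2/4.6) = 87 − 17.17 = 69.83 dB.
blower: 88 − 20·log₁₀(51.7/4.0) = 88 − 22.23 = 65.77 dB.
Σ 10^(L/10) = 3.775e+07 → L_total = 10·log₁₀(3.775e+07) = 75.77 dB.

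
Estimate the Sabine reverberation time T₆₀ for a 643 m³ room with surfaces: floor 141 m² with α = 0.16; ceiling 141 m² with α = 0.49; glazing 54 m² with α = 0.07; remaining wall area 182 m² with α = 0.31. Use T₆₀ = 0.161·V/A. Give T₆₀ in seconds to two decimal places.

0.68 s

A = Σ Sᵢαᵢ = 141·0.16 + 141·0.49 + 54·0.07 + 182·0.31 = 151.85 m².
T₆₀ = 0.161 × 643 / 151.85 = 0.682 s.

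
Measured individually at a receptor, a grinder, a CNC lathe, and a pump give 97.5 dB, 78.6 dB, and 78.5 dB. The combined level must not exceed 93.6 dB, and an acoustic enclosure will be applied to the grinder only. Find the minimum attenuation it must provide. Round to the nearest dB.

Fixed contribution from the other sources: Σ 10^(L/10) = 10^(78.6/10) + 10^(78.5/10) = 1.432e+08 (81.56 dB).
The limit corresponds to 10^(93.6/10) = 2.291e+09; subtracting the fixed part leaves 2.148e+09 for the grinder, i.e. 93.32 dB.
So the grinder must be reduced from 97.5 to 93.32 dB: IL = 4.18 dB.

4 dB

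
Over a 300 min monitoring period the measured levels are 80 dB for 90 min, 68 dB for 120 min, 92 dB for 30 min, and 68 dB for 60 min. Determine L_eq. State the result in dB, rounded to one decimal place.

82.8 dB

The energy average is taken in the linear domain: L_eq = 10·log₁₀[(Σ tᵢ·10^(Lᵢ/10))/T], T = 300 min.
Σ tᵢ·10^(Lᵢ/10) = 90·10^(80/10) + 120·10^(68/10) + 30·10^(92/10) + 60·10^(68/10) = 5.768e+10.
L_eq = 10·log₁₀(5.768e+10/300) = 82.84 dB.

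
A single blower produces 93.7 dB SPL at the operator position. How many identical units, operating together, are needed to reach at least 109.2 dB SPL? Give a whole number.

36

N identical sources give L₁ + 10·log₁₀ N, so require 10·log₁₀ N ≥ 109.2 − 93.7 = 15.5 dB.
N ≥ 10^(15.5/10) = 35.481, so N = 36.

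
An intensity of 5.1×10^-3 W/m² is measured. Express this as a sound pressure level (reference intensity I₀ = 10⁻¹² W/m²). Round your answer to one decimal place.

97.1 dB

I/I₀ = 5.1×10^-3/10⁻¹² = 5.1×10^9, and L = 10·log₁₀(I/I₀).
L = 10·(0.7076 + 9) = 97.08 dB.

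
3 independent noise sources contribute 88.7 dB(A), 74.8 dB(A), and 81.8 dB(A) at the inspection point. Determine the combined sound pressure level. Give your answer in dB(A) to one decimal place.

Incoherent sources combine by intensity addition: L_total = 10·log₁₀(Σ 10^(L_i/10)).
Σ 10^(L/10) = 10^(88.7/10) + 10^(74.8/10) + 10^(81.8/10) = 9.229e+08.
L_total = 10·log₁₀(9.229e+08) = 89.65 dB(A).

89.7 dB(A)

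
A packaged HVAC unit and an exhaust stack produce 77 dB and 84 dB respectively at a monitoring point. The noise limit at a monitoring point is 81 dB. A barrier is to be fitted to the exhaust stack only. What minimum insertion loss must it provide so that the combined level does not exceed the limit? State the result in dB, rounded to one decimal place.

5.2 dB

The untreated sources together contribute 10^(77/10) = 5.012e+07, i.e. 77.00 dB.
The limit corresponds to 10^(81/10) = 1.259e+08; subtracting the fixed part leaves 7.577e+07 for the exhaust stack, i.e. 78.80 dB.
So the exhaust stack must be reduced from 84 to 78.80 dB: IL = 5.20 dB.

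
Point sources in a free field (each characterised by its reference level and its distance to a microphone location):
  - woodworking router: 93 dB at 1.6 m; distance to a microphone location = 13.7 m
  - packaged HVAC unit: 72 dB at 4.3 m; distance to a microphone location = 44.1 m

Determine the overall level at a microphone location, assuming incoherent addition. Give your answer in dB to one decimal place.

Apply inverse-square spreading to bring every level to the receiver, then sum 10^(L/10).
woodworking router: 93 − 20·log₁₀(13.7/1.6) = 93 − 18.65 = 74.35 dB.
packaged HVAC unit: 72 − 20·log₁₀(44.1/4.3) = 72 − 20.22 = 51.78 dB.
Σ 10^(L/10) = 2.737e+07 → L_total = 10·log₁₀(2.737e+07) = 74.37 dB.

74.4 dB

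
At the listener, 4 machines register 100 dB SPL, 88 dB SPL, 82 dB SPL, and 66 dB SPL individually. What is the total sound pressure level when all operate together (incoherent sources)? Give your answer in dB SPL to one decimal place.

100.3 dB SPL

Incoherent sources combine by intensity addition: L_total = 10·log₁₀(Σ 10^(L_i/10)).
Σ 10^(L/10) = 10^(100/10) + 10^(88/10) + 10^(82/10) + 10^(66/10) = 1.079e+10.
L_total = 10·log₁₀(1.079e+10) = 100.33 dB SPL.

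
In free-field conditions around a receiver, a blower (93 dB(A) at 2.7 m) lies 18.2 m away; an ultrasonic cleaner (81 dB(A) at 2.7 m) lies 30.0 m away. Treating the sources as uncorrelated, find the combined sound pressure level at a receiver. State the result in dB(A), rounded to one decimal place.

76.5 dB(A)

Apply inverse-square spreading to bring every level to the receiver, then sum 10^(L/10).
blower: 93 − 20·log₁₀(18.2/2.7) = 93 − 16.57 = 76.43 dB(A).
ultrasonic cleaner: 81 − 20·log₁₀(30.0/2.7) = 81 − 20.92 = 60.08 dB(A).
Σ 10^(L/10) = 4.493e+07 → L_total = 10·log₁₀(4.493e+07) = 76.53 dB(A).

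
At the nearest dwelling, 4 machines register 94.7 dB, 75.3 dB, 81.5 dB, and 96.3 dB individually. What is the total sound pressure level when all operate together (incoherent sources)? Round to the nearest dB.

99 dB

For uncorrelated sources the intensities add, so convert each level to linear form, sum, and take 10·log₁₀ of the total.
Σ 10^(L/10) = 10^(94.7/10) + 10^(75.3/10) + 10^(81.5/10) + 10^(96.3/10) = 7.392e+09.
L_total = 10·log₁₀(7.392e+09) = 98.69 dB.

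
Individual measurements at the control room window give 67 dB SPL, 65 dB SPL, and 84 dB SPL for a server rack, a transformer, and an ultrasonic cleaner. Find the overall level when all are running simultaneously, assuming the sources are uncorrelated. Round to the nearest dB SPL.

For uncorrelated sources the intensities add, so convert each level to linear form, sum, and take 10·log₁₀ of the total.
Σ 10^(L/10) = 10^(67/10) + 10^(65/10) + 10^(84/10) = 2.594e+08.
L_total = 10·log₁₀(2.594e+08) = 84.14 dB SPL.

84 dB SPL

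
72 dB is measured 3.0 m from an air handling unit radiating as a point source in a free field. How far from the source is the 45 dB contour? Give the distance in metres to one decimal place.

The 27.0 dB drop corresponds to a distance ratio of 10^(27.0/20) for a point source.
r₂ = 3.0·10^((72−45)/20) = 3.0·10^(27.0/20) = 67.16 m.

67.2 m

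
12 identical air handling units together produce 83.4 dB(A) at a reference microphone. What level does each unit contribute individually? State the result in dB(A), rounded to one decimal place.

72.6 dB(A)

12 equal contributions raise the level by 10·log₁₀ 12 = 10.792 dB, so each unit alone gives 83.4 − 10.792.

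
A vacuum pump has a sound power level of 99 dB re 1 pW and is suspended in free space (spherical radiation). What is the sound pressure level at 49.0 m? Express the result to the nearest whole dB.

54 dB

The power spreads over a sphere of area 4π·r², so L_p = L_w − 10·log₁₀(4π·r²).
4π·r² = 3.017e+04 m², 10·log₁₀ of that is 44.796 dB.
L_p = 99 − 44.796 = 54.20 dB.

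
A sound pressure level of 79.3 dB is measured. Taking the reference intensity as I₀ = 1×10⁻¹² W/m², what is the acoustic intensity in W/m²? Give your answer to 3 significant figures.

L = 10·log₁₀(I/I₀) ⇒ I = I₀·10^(L/10) = 10⁻¹² × 10^7.93.

8.51e-05 W/m²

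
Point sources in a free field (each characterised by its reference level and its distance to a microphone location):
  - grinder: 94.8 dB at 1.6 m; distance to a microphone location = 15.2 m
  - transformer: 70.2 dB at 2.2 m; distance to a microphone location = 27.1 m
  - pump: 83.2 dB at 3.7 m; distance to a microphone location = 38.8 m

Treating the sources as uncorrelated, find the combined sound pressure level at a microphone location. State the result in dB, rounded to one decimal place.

Propagate each source to the receiver with L = L_ref − 20·log₁₀(r/r_ref), then add intensities.
grinder: 94.8 − 20·log₁₀(15.2/1.6) = 94.8 − 19.55 = 75.25 dB.
transformer: 70.2 − 20·log₁₀(27.1/2.2) = 70.2 − 21.81 = 48.39 dB.
pump: 83.2 − 20·log₁₀(38.8/3.7) = 83.2 − 20.41 = 62.79 dB.
Σ 10^(L/10) = 3.543e+07 → L_total = 10·log₁₀(3.543e+07) = 75.49 dB.

75.5 dB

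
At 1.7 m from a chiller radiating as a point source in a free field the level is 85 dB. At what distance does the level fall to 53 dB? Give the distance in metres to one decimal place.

67.7 m

For a point source L₁ − L₂ = 20·log₁₀(r₂/r₁), so r₂ = r₁·10^((L₁−L₂)/20).
r₂ = 1.7·10^((85−53)/20) = 1.7·10^(32.0/20) = 67.68 m.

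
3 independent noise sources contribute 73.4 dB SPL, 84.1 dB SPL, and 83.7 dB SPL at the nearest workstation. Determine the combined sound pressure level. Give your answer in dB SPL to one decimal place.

87.1 dB SPL

Incoherent sources combine by intensity addition: L_total = 10·log₁₀(Σ 10^(L_i/10)).
Σ 10^(L/10) = 10^(73.4/10) + 10^(84.1/10) + 10^(83.7/10) = 5.133e+08.
L_total = 10·log₁₀(5.133e+08) = 87.10 dB SPL.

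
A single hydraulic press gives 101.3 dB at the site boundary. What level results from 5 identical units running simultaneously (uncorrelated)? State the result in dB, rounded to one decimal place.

108.3 dB

N identical incoherent sources raise the level by 10·log₁₀ N.
L_total = 101.3 + 10·log₁₀(5) = 101.3 + 6.990 = 108.29 dB.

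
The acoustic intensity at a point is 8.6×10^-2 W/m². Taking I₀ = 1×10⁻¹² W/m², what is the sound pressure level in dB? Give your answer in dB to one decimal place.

L = 10·log₁₀(I/I₀) = 10·log₁₀(8.6×10^-2/10⁻¹²) = 10·log₁₀(8.6×10^10).
L = 10·(0.9345 + 10) = 109.34 dB.

109.3 dB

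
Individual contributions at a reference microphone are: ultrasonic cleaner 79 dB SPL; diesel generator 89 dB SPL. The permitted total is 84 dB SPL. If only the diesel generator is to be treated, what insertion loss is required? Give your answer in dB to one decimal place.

Everything except the diesel generator sums to 10^(79/10) = 7.943e+07 in linear terms, 79.00 dB SPL.
To meet 84 dB SPL overall, the treated diesel generator may contribute at most 10^(84/10) − 7.943e+07 = 1.718e+08, i.e. 82.35 dB SPL.
So the diesel generator must be reduced from 89 to 82.35 dB SPL: IL = 6.65 dB.

6.7 dB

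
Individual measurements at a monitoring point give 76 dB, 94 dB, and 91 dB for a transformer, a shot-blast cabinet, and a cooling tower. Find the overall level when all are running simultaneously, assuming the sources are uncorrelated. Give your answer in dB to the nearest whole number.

96 dB

For uncorrelated sources the intensities add, so convert each level to linear form, sum, and take 10·log₁₀ of the total.
Σ 10^(L/10) = 10^(76/10) + 10^(94/10) + 10^(91/10) = 3.811e+09.
L_total = 10·log₁₀(3.811e+09) = 95.81 dB.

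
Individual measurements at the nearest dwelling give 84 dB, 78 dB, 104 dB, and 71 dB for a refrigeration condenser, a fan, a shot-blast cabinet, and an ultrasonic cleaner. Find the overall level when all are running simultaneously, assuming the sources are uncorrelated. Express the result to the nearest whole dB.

Incoherent sources combine by intensity addition: L_total = 10·log₁₀(Σ 10^(L_i/10)).
Σ 10^(L/10) = 10^(84/10) + 10^(78/10) + 10^(104/10) + 10^(71/10) = 2.545e+10.
L_total = 10·log₁₀(2.545e+10) = 104.06 dB.

104 dB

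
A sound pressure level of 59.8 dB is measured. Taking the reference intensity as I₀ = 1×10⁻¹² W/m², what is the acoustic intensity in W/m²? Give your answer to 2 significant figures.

L = 10·log₁₀(I/I₀) ⇒ I = I₀·10^(L/10) = 10⁻¹² × 10^5.98.

9.5e-07 W/m²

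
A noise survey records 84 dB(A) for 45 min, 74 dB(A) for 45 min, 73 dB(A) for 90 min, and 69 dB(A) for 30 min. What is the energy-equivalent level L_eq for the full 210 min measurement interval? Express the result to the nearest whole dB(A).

78 dB(A)

The energy average is taken in the linear domain: L_eq = 10·log₁₀[(Σ tᵢ·10^(Lᵢ/10))/T], T = 210 min.
Σ tᵢ·10^(Lᵢ/10) = 45·10^(84/10) + 45·10^(74/10) + 90·10^(73/10) + 30·10^(69/10) = 1.447e+10.
L_eq = 10·log₁₀(1.447e+10/210) = 78.38 dB(A).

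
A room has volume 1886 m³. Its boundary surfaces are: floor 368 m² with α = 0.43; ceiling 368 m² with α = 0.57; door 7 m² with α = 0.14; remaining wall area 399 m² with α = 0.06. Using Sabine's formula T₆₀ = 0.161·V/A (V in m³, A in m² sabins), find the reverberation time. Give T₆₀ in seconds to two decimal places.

Summing Sᵢαᵢ: 368·0.43 + 368·0.57 + 7·0.14 + 399·0.06 = 392.92 m².
T₆₀ = 0.161 × 1886 / 392.92 = 0.773 s.

0.77 s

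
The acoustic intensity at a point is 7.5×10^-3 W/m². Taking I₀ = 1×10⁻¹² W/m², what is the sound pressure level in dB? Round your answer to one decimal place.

98.8 dB

L = 10·log₁₀(I/I₀) = 10·log₁₀(7.5×10^-3/10⁻¹²) = 10·log₁₀(7.5×10^9).
L = 10·(0.8751 + 9) = 98.75 dB.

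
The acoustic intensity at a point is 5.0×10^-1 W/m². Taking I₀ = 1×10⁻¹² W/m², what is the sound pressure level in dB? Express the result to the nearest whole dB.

117 dB

Dividing by I₀ shifts the exponent by 12: I/I₀ = 5.0×10^11.
L = 10·(0.6990 + 11) = 116.99 dB.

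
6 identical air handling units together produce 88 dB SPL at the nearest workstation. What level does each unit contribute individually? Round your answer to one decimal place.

For N identical incoherent sources L_total = L₁ + 10·log₁₀ N, so L₁ = 88 − 10·log₁₀(6) = 88 − 7.782.

80.2 dB SPL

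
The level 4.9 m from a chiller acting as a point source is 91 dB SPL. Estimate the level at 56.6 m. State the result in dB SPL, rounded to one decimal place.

Spherical spreading from a point source gives a 20·log₁₀(r₂/r₁) drop.
L₂ = 91 − 20·log₁₀(56.6/4.9) = 91 − 21.252 = 69.75 dB SPL.

69.7 dB SPL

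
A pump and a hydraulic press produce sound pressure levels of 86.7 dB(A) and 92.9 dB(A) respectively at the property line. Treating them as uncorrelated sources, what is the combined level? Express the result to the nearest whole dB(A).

Incoherent sources combine by intensity addition: L_total = 10·log₁₀(Σ 10^(L_i/10)).
Σ 10^(L/10) = 10^(86.7/10) + 10^(92.9/10) = 2.418e+09.
L_total = 10·log₁₀(2.418e+09) = 93.83 dB(A).

94 dB(A)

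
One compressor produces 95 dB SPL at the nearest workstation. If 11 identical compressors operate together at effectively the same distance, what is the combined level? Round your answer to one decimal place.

105.4 dB SPL

L_total = L₁ + 10·log₁₀ N for N identical incoherent sources.
L_total = 95 + 10·log₁₀(11) = 95 + 10.414 = 105.41 dB SPL.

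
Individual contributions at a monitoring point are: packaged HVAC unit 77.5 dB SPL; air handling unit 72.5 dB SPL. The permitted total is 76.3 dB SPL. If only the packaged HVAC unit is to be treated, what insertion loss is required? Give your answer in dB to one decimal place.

Fixed contribution from the other source: Σ 10^(L/10) = 10^(72.5/10) = 1.778e+07 (72.50 dB SPL).
To meet 76.3 dB SPL overall, the treated packaged HVAC unit may contribute at most 10^(76.3/10) − 1.778e+07 = 2.488e+07, i.e. 73.96 dB SPL.
So the packaged HVAC unit must be reduced from 77.5 to 73.96 dB SPL: IL = 3.54 dB.

3.5 dB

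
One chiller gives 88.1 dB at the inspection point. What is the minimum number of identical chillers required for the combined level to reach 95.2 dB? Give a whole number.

6

Need L₁ + 10·log₁₀ N ≥ 95.2, i.e. log₁₀ N ≥ 0.71.
N ≥ 10^(7.1/10) = 5.129, so N = 6.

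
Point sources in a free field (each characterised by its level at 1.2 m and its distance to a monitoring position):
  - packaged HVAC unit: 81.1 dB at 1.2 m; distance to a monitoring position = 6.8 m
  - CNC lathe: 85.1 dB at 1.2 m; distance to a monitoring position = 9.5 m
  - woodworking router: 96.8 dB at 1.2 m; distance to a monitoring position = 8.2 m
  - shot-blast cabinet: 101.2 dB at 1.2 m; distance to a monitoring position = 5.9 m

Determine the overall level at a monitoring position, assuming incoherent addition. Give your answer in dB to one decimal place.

88.2 dB

Propagate each source to the receiver with L = L_ref − 20·log₁₀(r/r_ref), then add intensities.
packaged HVAC unit: 81.1 − 20·log₁₀(6.8/1.2) = 81.1 − 15.07 = 66.03 dB.
CNC lathe: 85.1 − 20·log₁₀(9.5/1.2) = 85.1 − 17.97 = 67.13 dB.
woodworking router: 96.8 − 20·log₁₀(8.2/1.2) = 96.8 − 16.69 = 80.11 dB.
shot-blast cabinet: 101.2 − 20·log₁₀(5.9/1.2) = 101.2 − 13.83 = 87.37 dB.
Σ 10^(L/10) = 6.570e+08 → L_total = 10·log₁₀(6.570e+08) = 88.18 dB.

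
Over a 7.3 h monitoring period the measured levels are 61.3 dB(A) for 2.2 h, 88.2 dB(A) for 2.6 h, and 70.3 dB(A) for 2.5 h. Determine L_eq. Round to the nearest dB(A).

84 dB(A)

L_eq = 10·log₁₀[(1/T)·Σ tᵢ·10^(Lᵢ/10)] with T = 7.3 h.
Σ tᵢ·10^(Lᵢ/10) = 2.2·10^(61.3/10) + 2.6·10^(88.2/10) + 2.5·10^(70.3/10) = 1.748e+09.
L_eq = 10·log₁₀(1.748e+09/7.3) = 83.79 dB(A).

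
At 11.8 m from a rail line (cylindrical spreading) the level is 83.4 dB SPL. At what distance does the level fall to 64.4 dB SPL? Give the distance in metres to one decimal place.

937.3 m

The 19.0 dB drop corresponds to a distance ratio of 10^(19.0/10) for a line source.
r₂ = 11.8·10^((83.4−64.4)/10) = 11.8·10^(19.0/10) = 937.31 m.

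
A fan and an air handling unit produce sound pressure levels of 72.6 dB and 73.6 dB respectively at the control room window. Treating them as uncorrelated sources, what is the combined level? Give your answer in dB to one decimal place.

76.1 dB

For uncorrelated sources the intensities add, so convert each level to linear form, sum, and take 10·log₁₀ of the total.
Σ 10^(L/10) = 10^(72.6/10) + 10^(73.6/10) = 4.111e+07.
L_total = 10·log₁₀(4.111e+07) = 76.14 dB.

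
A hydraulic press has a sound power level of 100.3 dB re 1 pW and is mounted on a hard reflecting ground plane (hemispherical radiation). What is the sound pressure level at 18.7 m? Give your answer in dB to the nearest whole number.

The power spreads over a hemisphere of area 2π·r², so L_p = L_w − 10·log₁₀(2π·r²).
2π·r² = 2197 m², 10·log₁₀ of that is 33.419 dB.
L_p = 100.3 − 33.419 = 66.88 dB.

67 dB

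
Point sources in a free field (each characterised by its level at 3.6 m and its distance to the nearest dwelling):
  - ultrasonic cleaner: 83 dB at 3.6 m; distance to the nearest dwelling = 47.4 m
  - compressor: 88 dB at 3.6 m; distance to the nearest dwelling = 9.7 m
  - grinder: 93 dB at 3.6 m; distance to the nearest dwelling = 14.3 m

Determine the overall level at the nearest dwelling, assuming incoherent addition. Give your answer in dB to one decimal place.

First find each source's level at the receiver (point-source: −20·log₁₀(r/r_ref)), then combine on an intensity basis.
ultrasonic cleaner: 83 − 20·log₁₀(47.4/3.6) = 83 − 22.39 = 60.61 dB.
compressor: 88 − 20·log₁₀(9.7/3.6) = 88 − 8.61 = 79.39 dB.
grinder: 93 − 20·log₁₀(14.3/3.6) = 93 − 11.98 = 81.02 dB.
Σ 10^(L/10) = 2.145e+08 → L_total = 10·log₁₀(2.145e+08) = 83.31 dB.

83.3 dB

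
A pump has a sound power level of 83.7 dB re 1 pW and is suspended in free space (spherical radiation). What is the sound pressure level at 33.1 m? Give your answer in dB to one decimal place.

42.3 dB

The power spreads over a sphere of area 4π·r², so L_p = L_w − 10·log₁₀(4π·r²).
4π·r² = 1.377e+04 m², 10·log₁₀ of that is 41.389 dB.
L_p = 83.7 − 41.389 = 42.31 dB.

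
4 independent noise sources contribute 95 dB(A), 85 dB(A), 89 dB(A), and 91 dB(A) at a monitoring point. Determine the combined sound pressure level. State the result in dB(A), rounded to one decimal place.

Incoherent sources combine by intensity addition: L_total = 10·log₁₀(Σ 10^(L_i/10)).
Σ 10^(L/10) = 10^(95/10) + 10^(85/10) + 10^(89/10) + 10^(91/10) = 5.532e+09.
L_total = 10·log₁₀(5.532e+09) = 97.43 dB(A).

97.4 dB(A)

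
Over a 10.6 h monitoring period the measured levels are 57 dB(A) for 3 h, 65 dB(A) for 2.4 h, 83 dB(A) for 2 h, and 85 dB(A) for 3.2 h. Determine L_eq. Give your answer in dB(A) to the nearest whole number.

L_eq = 10·log₁₀[(1/T)·Σ tᵢ·10^(Lᵢ/10)] with T = 10.6 h.
Σ tᵢ·10^(Lᵢ/10) = 3·10^(57/10) + 2.4·10^(65/10) + 2·10^(83/10) + 3.2·10^(85/10) = 1.420e+09.
L_eq = 10·log₁₀(1.420e+09/10.6) = 81.27 dB(A).

81 dB(A)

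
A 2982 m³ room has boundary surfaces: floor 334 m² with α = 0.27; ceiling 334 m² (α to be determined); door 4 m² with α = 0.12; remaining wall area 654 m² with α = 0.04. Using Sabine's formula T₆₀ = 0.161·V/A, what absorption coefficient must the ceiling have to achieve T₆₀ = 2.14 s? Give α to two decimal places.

0.32

Required total absorption A = 0.161·2982/2.14 = 224.35 m².
Absorption from the other surfaces = 334·0.27 + 4·0.12 + 654·0.04 = 116.82 m², so the ceiling must supply 107.53 m² over 334 m².
α = 107.53/334 = 0.322.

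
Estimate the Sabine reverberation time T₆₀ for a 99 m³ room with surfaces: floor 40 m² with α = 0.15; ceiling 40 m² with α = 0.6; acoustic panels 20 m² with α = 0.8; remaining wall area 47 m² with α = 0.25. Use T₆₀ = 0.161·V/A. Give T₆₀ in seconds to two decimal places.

0.28 s

Summing Sᵢαᵢ: 40·0.15 + 40·0.6 + 20·0.8 + 47·0.25 = 57.75 m².
T₆₀ = 0.161 × 99 / 57.75 = 0.276 s.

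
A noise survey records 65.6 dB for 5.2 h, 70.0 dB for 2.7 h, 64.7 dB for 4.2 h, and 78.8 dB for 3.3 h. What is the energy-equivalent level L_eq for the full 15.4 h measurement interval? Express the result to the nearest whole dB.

73 dB

Weight each interval's intensity by its duration and average over T = 15.4 h:
Σ tᵢ·10^(Lᵢ/10) = 5.2·10^(65.6/10) + 2.7·10^(70.0/10) + 4.2·10^(64.7/10) + 3.3·10^(78.8/10) = 3.086e+08.
L_eq = 10·log₁₀(3.086e+08/15.4) = 73.02 dB.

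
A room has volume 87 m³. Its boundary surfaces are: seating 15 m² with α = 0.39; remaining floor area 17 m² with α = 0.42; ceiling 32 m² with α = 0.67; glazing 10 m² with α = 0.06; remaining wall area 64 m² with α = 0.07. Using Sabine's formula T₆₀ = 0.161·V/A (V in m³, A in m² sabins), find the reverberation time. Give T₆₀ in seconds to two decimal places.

0.35 s

Summing Sᵢαᵢ: 15·0.39 + 17·0.42 + 32·0.67 + 10·0.06 + 64·0.07 = 39.51 m².
T₆₀ = 0.161·V/A = 0.161·87/39.51 = 0.355 s.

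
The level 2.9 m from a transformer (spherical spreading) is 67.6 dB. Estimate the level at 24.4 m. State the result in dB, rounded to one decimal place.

For a point source, L₂ = L₁ − 20·log₁₀(r₂/r₁).
L₂ = 67.6 − 20·log₁₀(24.4/2.9) = 67.6 − 18.500 = 49.10 dB.

49.1 dB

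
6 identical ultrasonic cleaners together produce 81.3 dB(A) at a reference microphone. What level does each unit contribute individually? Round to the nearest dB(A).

For N identical incoherent sources L_total = L₁ + 10·log₁₀ N, so L₁ = 81.3 − 10·log₁₀(6) = 81.3 − 7.782.

74 dB(A)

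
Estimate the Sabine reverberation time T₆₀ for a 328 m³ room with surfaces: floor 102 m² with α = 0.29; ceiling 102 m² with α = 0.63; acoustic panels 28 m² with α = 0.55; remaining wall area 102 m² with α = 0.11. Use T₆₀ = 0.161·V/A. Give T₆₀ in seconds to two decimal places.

Summing Sᵢαᵢ: 102·0.29 + 102·0.63 + 28·0.55 + 102·0.11 = 120.46 m².
T₆₀ = 0.161·V/A = 0.161·328/120.46 = 0.438 s.

0.44 s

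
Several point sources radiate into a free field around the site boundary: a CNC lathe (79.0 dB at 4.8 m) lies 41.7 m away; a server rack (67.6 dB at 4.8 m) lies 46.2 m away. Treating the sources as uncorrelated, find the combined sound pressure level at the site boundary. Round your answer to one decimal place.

60.5 dB

Apply inverse-square spreading to bring every level to the receiver, then sum 10^(L/10).
CNC lathe: 79.0 − 20·log₁₀(41.7/4.8) = 79.0 − 18.78 = 60.22 dB.
server rack: 67.6 − 20·log₁₀(46.2/4.8) = 67.6 − 19.67 = 47.93 dB.
Σ 10^(L/10) = 1.115e+06 → L_total = 10·log₁₀(1.115e+06) = 60.47 dB.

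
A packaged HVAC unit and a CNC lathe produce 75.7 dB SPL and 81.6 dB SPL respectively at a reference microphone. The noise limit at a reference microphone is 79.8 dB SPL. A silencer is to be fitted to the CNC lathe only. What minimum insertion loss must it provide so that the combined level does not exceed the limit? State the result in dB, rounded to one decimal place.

The untreated sources together contribute 10^(75.7/10) = 3.715e+07, i.e. 75.70 dB SPL.
The limit corresponds to 10^(79.8/10) = 9.550e+07; subtracting the fixed part leaves 5.835e+07 for the CNC lathe, i.e. 77.66 dB SPL.
So the CNC lathe must be reduced from 81.6 to 77.66 dB SPL: IL = 3.94 dB.

3.9 dB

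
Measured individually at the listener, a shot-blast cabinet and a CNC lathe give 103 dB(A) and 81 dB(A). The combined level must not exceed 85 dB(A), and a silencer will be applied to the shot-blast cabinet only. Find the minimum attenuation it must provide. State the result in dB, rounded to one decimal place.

20.2 dB

The untreated sources together contribute 10^(81/10) = 1.259e+08, i.e. 81.00 dB(A).
The limit corresponds to 10^(85/10) = 3.162e+08; subtracting the fixed part leaves 1.903e+08 for the shot-blast cabinet, i.e. 82.80 dB(A).
So the shot-blast cabinet must be reduced from 103 to 82.80 dB(A): IL = 20.20 dB.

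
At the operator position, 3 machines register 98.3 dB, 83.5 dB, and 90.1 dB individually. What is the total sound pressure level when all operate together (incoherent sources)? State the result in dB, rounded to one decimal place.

99.0 dB

For uncorrelated sources the intensities add, so convert each level to linear form, sum, and take 10·log₁₀ of the total.
Σ 10^(L/10) = 10^(98.3/10) + 10^(83.5/10) + 10^(90.1/10) = 8.008e+09.
L_total = 10·log₁₀(8.008e+09) = 99.04 dB.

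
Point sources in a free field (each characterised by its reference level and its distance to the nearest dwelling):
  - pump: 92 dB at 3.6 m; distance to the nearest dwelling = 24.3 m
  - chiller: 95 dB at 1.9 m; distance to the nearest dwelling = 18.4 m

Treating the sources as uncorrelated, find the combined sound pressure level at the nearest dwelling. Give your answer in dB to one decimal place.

78.4 dB

Propagate each source to the receiver with L = L_ref − 20·log₁₀(r/r_ref), then add intensities.
pump: 92 − 20·log₁₀(24.3/3.6) = 92 − 16.59 = 75.41 dB.
chiller: 95 − 20·log₁₀(18.4/1.9) = 95 − 19.72 = 75.28 dB.
Σ 10^(L/10) = 6.850e+07 → L_total = 10·log₁₀(6.850e+07) = 78.36 dB.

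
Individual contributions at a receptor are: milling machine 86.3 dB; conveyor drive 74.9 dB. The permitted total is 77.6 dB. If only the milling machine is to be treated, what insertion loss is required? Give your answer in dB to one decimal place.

Fixed contribution from the other source: Σ 10^(L/10) = 10^(74.9/10) = 3.090e+07 (74.90 dB).
To meet 77.6 dB overall, the treated milling machine may contribute at most 10^(77.6/10) − 3.090e+07 = 2.664e+07, i.e. 74.26 dB.
So the milling machine must be reduced from 86.3 to 74.26 dB: IL = 12.04 dB.

12.0 dB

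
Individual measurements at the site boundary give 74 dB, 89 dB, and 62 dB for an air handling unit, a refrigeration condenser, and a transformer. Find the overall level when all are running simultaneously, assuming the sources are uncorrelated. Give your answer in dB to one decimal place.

89.1 dB

For uncorrelated sources the intensities add, so convert each level to linear form, sum, and take 10·log₁₀ of the total.
Σ 10^(L/10) = 10^(74/10) + 10^(89/10) + 10^(62/10) = 8.210e+08.
L_total = 10·log₁₀(8.210e+08) = 89.14 dB.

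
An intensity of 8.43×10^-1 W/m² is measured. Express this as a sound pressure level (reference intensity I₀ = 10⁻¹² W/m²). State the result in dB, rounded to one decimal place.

Dividing by I₀ shifts the exponent by 12: I/I₀ = 8.43×10^11.
L = 10·(0.9258 + 11) = 119.26 dB.

119.3 dB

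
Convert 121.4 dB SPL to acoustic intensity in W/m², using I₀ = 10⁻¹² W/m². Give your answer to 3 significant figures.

1.38 W/m²

L = 10·log₁₀(I/I₀) ⇒ I = I₀·10^(L/10) = 10⁻¹² × 10^12.14.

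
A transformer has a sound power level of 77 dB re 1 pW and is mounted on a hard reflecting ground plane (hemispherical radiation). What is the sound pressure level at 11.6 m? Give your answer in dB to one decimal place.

47.7 dB

The power spreads over a hemisphere of area 2π·r², so L_p = L_w − 10·log₁₀(2π·r²).
2π·r² = 845.5 m², 10·log₁₀ of that is 29.271 dB.
L_p = 77 − 29.271 = 47.73 dB.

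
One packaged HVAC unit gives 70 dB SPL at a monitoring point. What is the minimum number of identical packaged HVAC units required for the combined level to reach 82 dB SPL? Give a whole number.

The shortfall is 82 − 70 = 12.0 dB, and N units add 10·log₁₀ N, so need 10·log₁₀ N ≥ 12.0.
N ≥ 10^(12.0/10) = 15.849, so N = 16.

16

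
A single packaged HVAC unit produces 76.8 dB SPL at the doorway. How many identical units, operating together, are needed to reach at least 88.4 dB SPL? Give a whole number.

15

Need L₁ + 10·log₁₀ N ≥ 88.4, i.e. log₁₀ N ≥ 1.16.
N ≥ 10^(11.6/10) = 14.454, so N = 15.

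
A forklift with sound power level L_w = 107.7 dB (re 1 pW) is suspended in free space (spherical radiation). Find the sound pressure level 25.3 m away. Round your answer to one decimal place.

68.6 dB

The power spreads over a sphere of area 4π·r², so L_p = L_w − 10·log₁₀(4π·r²).
4π·r² = 8044 m², 10·log₁₀ of that is 39.055 dB.
L_p = 107.7 − 39.055 = 68.65 dB.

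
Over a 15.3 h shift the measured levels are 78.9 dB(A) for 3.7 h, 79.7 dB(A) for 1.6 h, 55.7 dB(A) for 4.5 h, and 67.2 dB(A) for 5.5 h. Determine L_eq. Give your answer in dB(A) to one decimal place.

74.8 dB(A)

The energy average is taken in the linear domain: L_eq = 10·log₁₀[(Σ tᵢ·10^(Lᵢ/10))/T], T = 15.3 h.
Σ tᵢ·10^(Lᵢ/10) = 3.7·10^(78.9/10) + 1.6·10^(79.7/10) + 4.5·10^(55.7/10) + 5.5·10^(67.2/10) = 4.671e+08.
L_eq = 10·log₁₀(4.671e+08/15.3) = 74.85 dB(A).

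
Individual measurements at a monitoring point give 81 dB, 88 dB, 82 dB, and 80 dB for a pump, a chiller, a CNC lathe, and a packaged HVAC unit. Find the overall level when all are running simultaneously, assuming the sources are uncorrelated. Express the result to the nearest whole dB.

Incoherent sources combine by intensity addition: L_total = 10·log₁₀(Σ 10^(L_i/10)).
Σ 10^(L/10) = 10^(81/10) + 10^(88/10) + 10^(82/10) + 10^(80/10) = 1.015e+09.
L_total = 10·log₁₀(1.015e+09) = 90.07 dB.

90 dB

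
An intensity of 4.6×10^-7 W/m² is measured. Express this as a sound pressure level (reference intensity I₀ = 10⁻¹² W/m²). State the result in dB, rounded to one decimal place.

Dividing by I₀ shifts the exponent by 12: I/I₀ = 4.6×10^5.
L = 10·(0.6628 + 5) = 56.63 dB.

56.6 dB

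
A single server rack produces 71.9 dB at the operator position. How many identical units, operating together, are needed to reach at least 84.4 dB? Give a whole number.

18

The shortfall is 84.4 − 71.9 = 12.5 dB, and N units add 10·log₁₀ N, so need 10·log₁₀ N ≥ 12.5.
N ≥ 10^(12.5/10) = 17.783, so N = 18.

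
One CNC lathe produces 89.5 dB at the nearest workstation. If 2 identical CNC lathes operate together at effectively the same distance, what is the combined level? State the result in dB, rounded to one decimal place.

N identical incoherent sources raise the level by 10·log₁₀ N.
L_total = 89.5 + 10·log₁₀(2) = 89.5 + 3.010 = 92.51 dB.

92.5 dB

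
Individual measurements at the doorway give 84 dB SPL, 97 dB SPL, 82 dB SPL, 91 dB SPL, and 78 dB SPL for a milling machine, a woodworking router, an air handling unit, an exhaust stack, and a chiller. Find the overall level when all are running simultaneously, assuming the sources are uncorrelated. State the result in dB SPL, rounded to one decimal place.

Incoherent sources combine by intensity addition: L_total = 10·log₁₀(Σ 10^(L_i/10)).
Σ 10^(L/10) = 10^(84/10) + 10^(97/10) + 10^(82/10) + 10^(91/10) + 10^(78/10) = 6.744e+09.
L_total = 10·log₁₀(6.744e+09) = 98.29 dB SPL.

98.3 dB SPL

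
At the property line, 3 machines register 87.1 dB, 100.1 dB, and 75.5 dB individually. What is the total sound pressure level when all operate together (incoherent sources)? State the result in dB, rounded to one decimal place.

For uncorrelated sources the intensities add, so convert each level to linear form, sum, and take 10·log₁₀ of the total.
Σ 10^(L/10) = 10^(87.1/10) + 10^(100.1/10) + 10^(75.5/10) = 1.078e+10.
L_total = 10·log₁₀(1.078e+10) = 100.33 dB.

100.3 dB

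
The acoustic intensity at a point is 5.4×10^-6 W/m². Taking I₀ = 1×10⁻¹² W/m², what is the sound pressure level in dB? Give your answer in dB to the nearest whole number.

L = 10·log₁₀(I/I₀) = 10·log₁₀(5.4×10^-6/10⁻¹²) = 10·log₁₀(5.4×10^6).
L = 10·(0.7324 + 6) = 67.32 dB.

67 dB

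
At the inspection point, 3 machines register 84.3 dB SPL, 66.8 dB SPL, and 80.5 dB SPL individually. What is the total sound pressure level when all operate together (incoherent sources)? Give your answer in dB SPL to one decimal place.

Incoherent sources combine by intensity addition: L_total = 10·log₁₀(Σ 10^(L_i/10)).
Σ 10^(L/10) = 10^(84.3/10) + 10^(66.8/10) + 10^(80.5/10) = 3.861e+08.
L_total = 10·log₁₀(3.861e+08) = 85.87 dB SPL.

85.9 dB SPL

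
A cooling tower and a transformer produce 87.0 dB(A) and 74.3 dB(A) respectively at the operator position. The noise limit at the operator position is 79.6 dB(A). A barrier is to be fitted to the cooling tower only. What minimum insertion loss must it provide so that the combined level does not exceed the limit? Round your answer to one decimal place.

Fixed contribution from the other source: Σ 10^(L/10) = 10^(74.3/10) = 2.692e+07 (74.30 dB(A)).
The limit corresponds to 10^(79.6/10) = 9.120e+07; subtracting the fixed part leaves 6.429e+07 for the cooling tower, i.e. 78.08 dB(A).
Required insertion loss = 87.0 − 78.08 = 8.92 dB.

8.9 dB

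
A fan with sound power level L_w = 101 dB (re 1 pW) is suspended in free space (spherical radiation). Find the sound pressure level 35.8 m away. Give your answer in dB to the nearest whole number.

59 dB

The power spreads over a sphere of area 4π·r², so L_p = L_w − 10·log₁₀(4π·r²).
4π·r² = 1.611e+04 m², 10·log₁₀ of that is 42.070 dB.
L_p = 101 − 42.070 = 58.93 dB.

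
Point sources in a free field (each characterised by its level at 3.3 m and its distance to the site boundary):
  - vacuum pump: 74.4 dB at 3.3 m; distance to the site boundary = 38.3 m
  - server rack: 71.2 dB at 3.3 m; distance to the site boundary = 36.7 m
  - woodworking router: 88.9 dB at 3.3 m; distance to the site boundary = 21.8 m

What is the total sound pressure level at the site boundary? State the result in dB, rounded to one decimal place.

72.6 dB

Apply inverse-square spreading to bring every level to the receiver, then sum 10^(L/10).
vacuum pump: 74.4 − 20·log₁₀(38.3/3.3) = 74.4 − 21.29 = 53.11 dB.
server rack: 71.2 − 20·log₁₀(36.7/3.3) = 71.2 − 20.92 = 50.28 dB.
woodworking router: 88.9 − 20·log₁₀(21.8/3.3) = 88.9 − 16.40 = 72.50 dB.
Σ 10^(L/10) = 1.810e+07 → L_total = 10·log₁₀(1.810e+07) = 72.58 dB.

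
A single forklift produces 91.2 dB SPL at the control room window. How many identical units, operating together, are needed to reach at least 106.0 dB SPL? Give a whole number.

31

Need L₁ + 10·log₁₀ N ≥ 106.0, i.e. log₁₀ N ≥ 1.48.
N ≥ 10^(14.8/10) = 30.200, so N = 31.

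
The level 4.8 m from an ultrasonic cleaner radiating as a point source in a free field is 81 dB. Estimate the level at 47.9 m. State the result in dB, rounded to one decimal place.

Point-source attenuation: ΔL = 20·log₁₀(r₂/r₁) = 20·log₁₀(47.9/4.8) = 19.982 dB.
L₂ = 81 − 20·log₁₀(47.9/4.8) = 81 − 19.982 = 61.02 dB.

61.0 dB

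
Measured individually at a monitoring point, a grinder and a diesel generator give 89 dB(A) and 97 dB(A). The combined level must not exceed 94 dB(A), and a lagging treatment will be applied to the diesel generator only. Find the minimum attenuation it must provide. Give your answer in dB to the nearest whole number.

Everything except the diesel generator sums to 10^(89/10) = 7.943e+08 in linear terms, 89.00 dB(A).
To meet 94 dB(A) overall, the treated diesel generator may contribute at most 10^(94/10) − 7.943e+08 = 1.718e+09, i.e. 92.35 dB(A).
Required insertion loss = 97 − 92.35 = 4.65 dB.

5 dB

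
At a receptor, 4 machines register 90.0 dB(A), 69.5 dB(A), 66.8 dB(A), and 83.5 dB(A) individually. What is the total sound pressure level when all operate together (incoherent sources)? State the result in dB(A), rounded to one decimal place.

90.9 dB(A)

Incoherent sources combine by intensity addition: L_total = 10·log₁₀(Σ 10^(L_i/10)).
Σ 10^(L/10) = 10^(90.0/10) + 10^(69.5/10) + 10^(66.8/10) + 10^(83.5/10) = 1.238e+09.
L_total = 10·log₁₀(1.238e+09) = 90.93 dB(A).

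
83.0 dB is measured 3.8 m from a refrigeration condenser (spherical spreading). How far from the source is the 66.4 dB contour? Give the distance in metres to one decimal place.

25.7 m

Point-source spreading drops the level by 20·log₁₀(r₂/r₁); inverting, r₂/r₁ = 10^(ΔL/20).
r₂ = 3.8·10^((83.0−66.4)/20) = 3.8·10^(16.6/20) = 25.69 m.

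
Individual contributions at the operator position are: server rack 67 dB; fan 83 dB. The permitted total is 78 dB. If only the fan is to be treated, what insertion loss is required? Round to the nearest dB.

The untreated sources together contribute 10^(67/10) = 5.012e+06, i.e. 67.00 dB.
To meet 78 dB overall, the treated fan may contribute at most 10^(78/10) − 5.012e+06 = 5.808e+07, i.e. 77.64 dB.
Required insertion loss = 83 − 77.64 = 5.36 dB.

5 dB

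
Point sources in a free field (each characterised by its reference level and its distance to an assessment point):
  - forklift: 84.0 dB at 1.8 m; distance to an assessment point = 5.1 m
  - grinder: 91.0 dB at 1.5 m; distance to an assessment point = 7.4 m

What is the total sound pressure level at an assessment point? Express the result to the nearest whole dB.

Apply inverse-square spreading to bring every level to the receiver, then sum 10^(L/10).
forklift: 84.0 − 20·log₁₀(5.1/1.8) = 84.0 − 9.05 = 74.95 dB.
grinder: 91.0 − 20·log₁₀(7.4/1.5) = 91.0 − 13.86 = 77.14 dB.
Σ 10^(L/10) = 8.302e+07 → L_total = 10·log₁₀(8.302e+07) = 79.19 dB.

79 dB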